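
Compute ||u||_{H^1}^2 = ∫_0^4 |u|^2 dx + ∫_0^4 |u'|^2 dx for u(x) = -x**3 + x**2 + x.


||u||_{H^1}^2 = 208772/105

The H^1 norm (squared) on an interval (0, L) is
  ||u||_{H^1}^2 = ∫_0^L u(x)^2 dx + ∫_0^L u'(x)^2 dx.
Compute u'(x) = -3*x**2 + 2*x + 1.
Then u(x)^2 = x**6 - 2*x**5 - x**4 + 2*x**3 + x**2 and u'(x)^2 = 9*x**4 - 12*x**3 - 2*x**2 + 4*x + 1.
Integrate each monomial from 0 to 4 using ∫_0^4 c·x^n dx = c·4^(n+1)/(n+1):
  ∫_0^4 u(x)^2 dx = ∫_0^4 (x^6 - 2*x^5 - x^4 + 2*x^3 + x^2) dx. Term by term:
    ∫_0^4 x^6 dx = 16384/7;  ∫_0^4 -2*x^5 dx = -4096/3;  ∫_0^4 -x^4 dx = -1024/5;
    ∫_0^4 2*x^3 dx = 128;  ∫_0^4 x^2 dx = 64/3.
  Sum: 16384/7 − 4096/3 − 1024/5 + 128 + 64/3 = 32192/35.
  ∫_0^4 u'(x)^2 dx = ∫_0^4 (9*x^4 - 12*x^3 - 2*x^2 + 4*x + 1) dx. Term by term:
    ∫_0^4 9*x^4 dx = 9216/5;  ∫_0^4 -12*x^3 dx = -768;  ∫_0^4 -2*x^2 dx = -128/3;
    ∫_0^4 4*x dx = 32;  ∫_0^4 1 dx = 4.
  Sum: 9216/5 − 768 − 128/3 + 32 + 4 = 16028/15.
Adding: ||u||_{H^1}^2 = 32192/35 + 16028/15 = 208772/105.


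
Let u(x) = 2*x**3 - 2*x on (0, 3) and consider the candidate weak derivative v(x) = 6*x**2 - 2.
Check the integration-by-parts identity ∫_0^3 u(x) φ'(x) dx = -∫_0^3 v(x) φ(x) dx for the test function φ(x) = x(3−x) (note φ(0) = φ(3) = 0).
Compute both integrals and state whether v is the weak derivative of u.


LHS = -639/10, RHS = -639/10. Yes, v = u' weakly.

u(x) = 2*x**3 - 2*x, classical derivative u'(x) = 6*x**2 - 2.
φ(x) = x(3−x), so φ'(x) = 3 - 2*x.
Note φ(0) = φ(3) = 0, so the boundary term u·φ vanishes.
LHS = ∫_0^3 u(x) φ'(x) dx = ∫_0^3 (-4*x^4 + 6*x^3 + 4*x^2 - 6*x) dx. Term by term:
  ∫_0^3 -4*x^4 dx = -972/5;  ∫_0^3 6*x^3 dx = 243/2;  ∫_0^3 4*x^2 dx = 36;
  ∫_0^3 -6*x dx = -27.
Sum: -972/5 + 243/2 + 36 − 27 = -639/10.
So LHS = -639/10.
∫_0^3 v(x) φ(x) dx = ∫_0^3 (-6*x^4 + 18*x^3 + 2*x^2 - 6*x) dx. Term by term:
  ∫_0^3 -6*x^4 dx = -1458/5;  ∫_0^3 18*x^3 dx = 729/2;  ∫_0^3 2*x^2 dx = 18;
  ∫_0^3 -6*x dx = -27.
Sum: -1458/5 + 729/2 + 18 − 27 = 639/10.
So RHS = -∫_0^3 v(x) φ(x) dx = -639/10.
LHS = RHS, so the identity holds for this test φ.
Moreover u is smooth here and v(x) = u'(x) = 6*x**2 - 2 pointwise, so the identity holds for every test function. Hence v is the weak derivative of u.


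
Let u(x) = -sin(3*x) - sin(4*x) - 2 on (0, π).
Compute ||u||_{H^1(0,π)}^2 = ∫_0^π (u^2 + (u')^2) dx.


||u||_{H^1(0,π)}^2 = 8/3 + 35*π/2

u'(x) = -3*cos(3*x) - 4*cos(4*x).
Expand u² and (u')² and integrate term by term on (0, π), using: for integers n ≥ 1, ∫_0^π sin²(nx) dx = ∫_0^π cos²(nx) dx = π/2; for n ≠ n', ∫_0^π sin(nx)sin(n'x) dx = ∫_0^π cos(nx)cos(n'x) dx = 0; and by product-to-sum, ∫_0^π sin(nx)cos(n'x) dx = ½∫_0^π [sin((n+n')x) + sin((n−n')x)] dx, which is 0 when n+n' is even and 2n/(n²−n'²) when n+n' is odd (it need not vanish on (0, π)). For the constant mode: ∫_0^π 1 dx = π, ∫_0^π cos(nx) dx = 0, ∫_0^π sin(nx) dx = (1−(−1)^n)/n.
  u² squared terms: (-2)²·∫1 dx = 4·π = 4*π;  (-1)²·∫sin(3x)² dx = 1·π/2 = π/2;  (-1)²·∫sin(4x)² dx = 1·π/2 = π/2.
  u² cross terms: 2·(-2)·(-1)·∫1·sin(3x) dx = 4·(2/3) = 8/3;  2·(-2)·(-1)·∫1·sin(4x) dx = 4·(0) = 0;  2·(-1)·(-1)·∫sin(3x)·sin(4x) dx = 2·(0) = 0.
  So ∫_0^π u² dx = 4*π + π/2 + π/2 + 8/3 + 0 + 0 = 8/3 + 5*π.
  (u')² squared terms: (-4)²·∫cos(4x)² dx = 16·π/2 = 8*π;  (-3)²·∫cos(3x)² dx = 9·π/2 = 9*π/2.
  (u')² cross terms: 2·(-4)·(-3)·∫cos(4x)·cos(3x) dx = 24·(0) = 0.
  So ∫_0^π (u')² dx = 8*π + 9*π/2 + 0 = 25*π/2.
||u||_{H^1}^2 = (8/3 + 5*π) + (25*π/2) = 8/3 + 35*π/2.


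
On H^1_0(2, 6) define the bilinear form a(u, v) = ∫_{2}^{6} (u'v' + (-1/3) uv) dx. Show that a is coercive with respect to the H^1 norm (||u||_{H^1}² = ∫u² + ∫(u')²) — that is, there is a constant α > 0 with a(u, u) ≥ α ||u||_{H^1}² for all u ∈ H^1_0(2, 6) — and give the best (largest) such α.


α = (-16/3 + π^2)/(π^2 + 16)

Coercivity of a(·,·) on H^1_0(2, 6) means a(u, u) ≥ α ||u||_{H^1}² for every u ∈ H^1_0.
The interval has length L = 4, and Poincaré/coercivity depend only on L. Here a(u, u) = ∫(u')² + (-1/3)·∫u².
Here c = -1/3 < 0 with |c| < (π/L)² = π^2/16, so coercivity still holds. The condition a(u,u) ≥ α||u||_{H^1}² reads (1−α)∫(u')² ≥ (α−c)∫u². Any admissible α is ≤ 1 (rapidly oscillating u have ∫u²/∫(u')² → 0), and α = 1 would force 0 ≥ (1−c)∫u², impossible since c < 1; so 1−α > 0. By the sharp Poincaré inequality on H^1_0 of an interval of length L, ∫(u')² ≥ (π/L)²∫u² with equality for the first sine mode sin(π(x−x₀)/L) (x₀ the left endpoint), so the inequality holds for all u iff (1−α)(π/L)² ≥ α − c, i.e. α ≤ ((π/L)² + c)/((π/L)² + 1) = (1 + c(L/π)²)/(1 + (L/π)²). (Direct route, valid since c ≤ 0: Poincaré gives c∫u² ≥ c(L/π)²∫(u')², so a(u,u) ≥ (1 + c(L/π)²)∫(u')², while ||u||_{H^1}² ≤ (1 + (L/π)²)∫(u')²; dividing yields the same α.) With (π/L)² = π^2/16 and c = -1/3, the largest admissible constant is α = ((π/L)² + c)/((π/L)² + 1).
Simplifying, α = (-16/3 + π^2)/(π^2 + 16).


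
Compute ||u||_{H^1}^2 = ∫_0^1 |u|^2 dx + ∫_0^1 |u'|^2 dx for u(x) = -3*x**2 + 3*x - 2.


||u||_{H^1}^2 = 53/10

The H^1 norm (squared) on an interval (0, L) is
  ||u||_{H^1}^2 = ∫_0^L u(x)^2 dx + ∫_0^L u'(x)^2 dx.
Compute u'(x) = 3 - 6*x.
Then u(x)^2 = 9*x**4 - 18*x**3 + 21*x**2 - 12*x + 4 and u'(x)^2 = 36*x**2 - 36*x + 9.
Integrate each monomial from 0 to 1 using ∫_0^1 c·x^n dx = c·1^(n+1)/(n+1):
  ∫_0^1 u(x)^2 dx = ∫_0^1 (9*x^4 - 18*x^3 + 21*x^2 - 12*x + 4) dx. Term by term:
    ∫_0^1 9*x^4 dx = 9/5;  ∫_0^1 -18*x^3 dx = -9/2;  ∫_0^1 21*x^2 dx = 7;
    ∫_0^1 -12*x dx = -6;  ∫_0^1 4 dx = 4.
  Sum: 9/5 − 9/2 + 7 − 6 + 4 = 23/10.
  ∫_0^1 u'(x)^2 dx = ∫_0^1 (36*x^2 - 36*x + 9) dx. Term by term:
    ∫_0^1 36*x^2 dx = 12;  ∫_0^1 -36*x dx = -18;  ∫_0^1 9 dx = 9.
  Sum: 12 − 18 + 9 = 3.
Adding: ||u||_{H^1}^2 = 23/10 + 3 = 53/10.


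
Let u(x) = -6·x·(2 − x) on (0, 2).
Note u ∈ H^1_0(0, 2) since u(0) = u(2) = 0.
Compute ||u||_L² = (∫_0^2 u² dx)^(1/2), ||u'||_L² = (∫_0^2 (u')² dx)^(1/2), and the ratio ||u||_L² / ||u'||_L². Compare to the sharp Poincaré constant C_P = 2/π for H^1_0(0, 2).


||u||_L² / ||u'||_L² = sqrt(10)/5 < C_P = 2/π.

u(x) = -6·x·(2 − x), so u'(x) = 12*x - 12.
u(x) = -6·x·(2 − x) vanishes at x = 0 and x = 2, so u ∈ H^1_0(0, 2). Differentiate via the product rule and integrate the resulting polynomials term by term.
  ∫_0^2 u² dx = ∫_0^2 (36*x^4 - 144*x^3 + 144*x^2) dx. Term by term:
    ∫_0^2 36*x^4 dx = 1152/5;  ∫_0^2 -144*x^3 dx = -576;  ∫_0^2 144*x^2 dx = 384.
  Sum: 1152/5 − 576 + 384 = 192/5.
  ∫_0^2 (u')² dx = ∫_0^2 (144*x^2 - 288*x + 144) dx. Term by term:
    ∫_0^2 144*x^2 dx = 384;  ∫_0^2 -288*x dx = -576;  ∫_0^2 144 dx = 288.
  Sum: 384 − 576 + 288 = 96.
∫_0^2 u² dx = 192/5, so ||u||_L² = 8*sqrt(15)/5.
∫_0^2 (u')² dx = 96, so ||u'||_L² = 4*sqrt(6).
Ratio ||u||_L² / ||u'||_L² = sqrt(10)/5.
Sharp Poincaré constant on H^1_0(0, 2) is C_P = L/π = 2/π, achieved by sin(π/2·x).
A polynomial bump cannot attain the sharp Poincaré constant (only the first sine eigenfunction does), so the ratio is strictly less than C_P, consistent with ||u||_L² ≤ C_P ||u'||_L².


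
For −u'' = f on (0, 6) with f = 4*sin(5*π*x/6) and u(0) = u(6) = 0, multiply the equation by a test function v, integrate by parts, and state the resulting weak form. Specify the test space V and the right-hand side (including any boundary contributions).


V = H^1_0(0, 6) (so v(0) = v(6) = 0); weak form: ∫_0^6 u'v' dx = ∫_0^6 (4*sin(5*π*x/6)) v dx for all v ∈ V.

Multiply both sides by a test function v and integrate from 0 to 6:
  ∫_0^6 −u''(x) v(x) dx = ∫_0^6 f(x) v(x) dx.
Integrate the LHS by parts once:
  ∫_0^6 −u'' v dx = −[u'(x) v(x)]_0^6 + ∫_0^6 u'(x) v'(x) dx.
Thus ∫_0^6 u'(x) v'(x) dx = ∫_0^6 f(x) v(x) dx + [u'(x) v(x)]_0^6.
Choose V so that boundary terms are either known or forced to vanish.
u is Dirichlet: u(0) = u(6) = 0. Let V = H^1_0(0, 6); then v(0) = v(6) = 0, and [u' v]_0^6 = 0.
Weak formulation: find u (satisfying any essential BC) such that ∫_0^6 u'(x) v'(x) dx = ∫_0^6 f v dx for all v ∈ V.
Substituting f(x) = 4*sin(5*π*x/6), the right-hand side is ∫_0^6 (4*sin(5*π*x/6)) v dx.


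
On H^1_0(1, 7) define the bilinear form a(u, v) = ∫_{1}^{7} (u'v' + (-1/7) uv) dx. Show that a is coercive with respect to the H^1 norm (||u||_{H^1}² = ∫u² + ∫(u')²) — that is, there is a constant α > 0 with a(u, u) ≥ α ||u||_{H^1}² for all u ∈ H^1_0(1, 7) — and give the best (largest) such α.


α = (-36/7 + π^2)/(π^2 + 36)

Coercivity of a(·,·) on H^1_0(1, 7) means a(u, u) ≥ α ||u||_{H^1}² for every u ∈ H^1_0.
The interval has length L = 6, and Poincaré/coercivity depend only on L. Here a(u, u) = ∫(u')² + (-1/7)·∫u².
Here c = -1/7 < 0 with |c| < (π/L)² = π^2/36, so coercivity still holds. The condition a(u,u) ≥ α||u||_{H^1}² reads (1−α)∫(u')² ≥ (α−c)∫u². Any admissible α is ≤ 1 (rapidly oscillating u have ∫u²/∫(u')² → 0), and α = 1 would force 0 ≥ (1−c)∫u², impossible since c < 1; so 1−α > 0. By the sharp Poincaré inequality on H^1_0 of an interval of length L, ∫(u')² ≥ (π/L)²∫u² with equality for the first sine mode sin(π(x−x₀)/L) (x₀ the left endpoint), so the inequality holds for all u iff (1−α)(π/L)² ≥ α − c, i.e. α ≤ ((π/L)² + c)/((π/L)² + 1) = (1 + c(L/π)²)/(1 + (L/π)²). (Direct route, valid since c ≤ 0: Poincaré gives c∫u² ≥ c(L/π)²∫(u')², so a(u,u) ≥ (1 + c(L/π)²)∫(u')², while ||u||_{H^1}² ≤ (1 + (L/π)²)∫(u')²; dividing yields the same α.) With (π/L)² = π^2/36 and c = -1/7, the largest admissible constant is α = ((π/L)² + c)/((π/L)² + 1).
Simplifying, α = (-36/7 + π^2)/(π^2 + 36).


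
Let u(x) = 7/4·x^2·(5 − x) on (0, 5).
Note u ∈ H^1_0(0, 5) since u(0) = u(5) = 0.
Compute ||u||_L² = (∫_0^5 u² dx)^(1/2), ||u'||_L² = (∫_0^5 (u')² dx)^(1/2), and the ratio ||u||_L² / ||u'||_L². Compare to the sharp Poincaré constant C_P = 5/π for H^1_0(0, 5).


||u||_L² / ||u'||_L² = 5*sqrt(14)/14 < C_P = 5/π.

u(x) = 7/4·x^2·(5 − x), so u'(x) = 7*x*(10 - 3*x)/4.
u(x) = 7/4·x^2·(5 − x) vanishes at x = 0 and x = 5, so u ∈ H^1_0(0, 5). Differentiate via the product rule and integrate the resulting polynomials term by term.
  ∫_0^5 u² dx = ∫_0^5 (49*x^6/16 - 245*x^5/8 + 1225*x^4/16) dx. Term by term:
    ∫_0^5 49*x^6/16 dx = 546875/16;  ∫_0^5 -245*x^5/8 dx = -3828125/48;  ∫_0^5 1225*x^4/16 dx = 765625/16.
  Sum: 546875/16 − 3828125/48 + 765625/16 = 109375/48.
  ∫_0^5 (u')² dx = ∫_0^5 (441*x^4/16 - 735*x^3/4 + 1225*x^2/4) dx. Term by term:
    ∫_0^5 441*x^4/16 dx = 275625/16;  ∫_0^5 -735*x^3/4 dx = -459375/16;  ∫_0^5 1225*x^2/4 dx = 153125/12.
  Sum: 275625/16 − 459375/16 + 153125/12 = 30625/24.
∫_0^5 u² dx = 109375/48, so ||u||_L² = 125*sqrt(21)/12.
∫_0^5 (u')² dx = 30625/24, so ||u'||_L² = 175*sqrt(6)/12.
Ratio ||u||_L² / ||u'||_L² = 5*sqrt(14)/14.
Sharp Poincaré constant on H^1_0(0, 5) is C_P = L/π = 5/π, achieved by sin(π/5·x).
A polynomial bump cannot attain the sharp Poincaré constant (only the first sine eigenfunction does), so the ratio is strictly less than C_P, consistent with ||u||_L² ≤ C_P ||u'||_L².


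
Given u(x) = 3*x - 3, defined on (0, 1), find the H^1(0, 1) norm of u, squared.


||u||_{H^1}^2 = 12

The H^1 norm (squared) on an interval (0, L) is
  ||u||_{H^1}^2 = ∫_0^L u(x)^2 dx + ∫_0^L u'(x)^2 dx.
Compute u'(x) = 3.
Then u(x)^2 = 9*x**2 - 18*x + 9 and u'(x)^2 = 9.
Integrate each monomial from 0 to 1 using ∫_0^1 c·x^n dx = c·1^(n+1)/(n+1):
  ∫_0^1 u(x)^2 dx = ∫_0^1 (9*x^2 - 18*x + 9) dx. Term by term:
    ∫_0^1 9*x^2 dx = 3;  ∫_0^1 -18*x dx = -9;  ∫_0^1 9 dx = 9.
  Sum: 3 − 9 + 9 = 3.
  ∫_0^1 u'(x)^2 dx = ∫_0^1 (9) dx. Term by term:
    ∫_0^1 9 dx = 9.
Adding: ||u||_{H^1}^2 = 3 + 9 = 12.


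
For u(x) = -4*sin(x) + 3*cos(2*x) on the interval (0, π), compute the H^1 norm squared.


||u||_{H^1(0,π)}^2 = 80 + 77*π/2

u'(x) = -6*sin(2*x) - 4*cos(x).
Expand u² and (u')² and integrate term by term on (0, π), using: for integers n ≥ 1, ∫_0^π sin²(nx) dx = ∫_0^π cos²(nx) dx = π/2; for n ≠ n', ∫_0^π sin(nx)sin(n'x) dx = ∫_0^π cos(nx)cos(n'x) dx = 0; and by product-to-sum, ∫_0^π sin(nx)cos(n'x) dx = ½∫_0^π [sin((n+n')x) + sin((n−n')x)] dx, which is 0 when n+n' is even and 2n/(n²−n'²) when n+n' is odd (it need not vanish on (0, π)).
  u² squared terms: (-4)²·∫sin(x)² dx = 16·π/2 = 8*π;  (3)²·∫cos(2x)² dx = 9·π/2 = 9*π/2.
  u² cross terms: 2·(-4)·(3)·∫sin(x)·cos(2x) dx = -24·(-2/3) = 16.
  So ∫_0^π u² dx = 8*π + 9*π/2 + 16 = 16 + 25*π/2.
  (u')² squared terms: (-6)²·∫sin(2x)² dx = 36·π/2 = 18*π;  (-4)²·∫cos(x)² dx = 16·π/2 = 8*π.
  (u')² cross terms: 2·(-6)·(-4)·∫sin(2x)·cos(x) dx = 48·(4/3) = 64.
  So ∫_0^π (u')² dx = 18*π + 8*π + 64 = 64 + 26*π.
||u||_{H^1}^2 = (16 + 25*π/2) + (64 + 26*π) = 80 + 77*π/2.


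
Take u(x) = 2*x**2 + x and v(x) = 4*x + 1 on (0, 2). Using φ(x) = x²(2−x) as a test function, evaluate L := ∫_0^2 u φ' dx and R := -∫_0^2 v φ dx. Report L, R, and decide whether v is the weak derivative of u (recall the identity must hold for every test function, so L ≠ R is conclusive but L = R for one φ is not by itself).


LHS = -116/15, RHS = -116/15. Yes, v = u' weakly.

u(x) = 2*x**2 + x, classical derivative u'(x) = 4*x + 1.
φ(x) = x²(2−x), so φ'(x) = x*(4 - 3*x).
Note φ(0) = φ(2) = 0, so the boundary term u·φ vanishes.
LHS = ∫_0^2 u(x) φ'(x) dx = ∫_0^2 (-6*x^4 + 5*x^3 + 4*x^2) dx. Term by term:
  ∫_0^2 -6*x^4 dx = -192/5;  ∫_0^2 5*x^3 dx = 20;  ∫_0^2 4*x^2 dx = 32/3.
Sum: -192/5 + 20 + 32/3 = -116/15.
So LHS = -116/15.
∫_0^2 v(x) φ(x) dx = ∫_0^2 (-4*x^4 + 7*x^3 + 2*x^2) dx. Term by term:
  ∫_0^2 -4*x^4 dx = -128/5;  ∫_0^2 7*x^3 dx = 28;  ∫_0^2 2*x^2 dx = 16/3.
Sum: -128/5 + 28 + 16/3 = 116/15.
So RHS = -∫_0^2 v(x) φ(x) dx = -116/15.
LHS = RHS, so the identity holds for this test φ.
Moreover u is smooth here and v(x) = u'(x) = 4*x + 1 pointwise, so the identity holds for every test function. Hence v is the weak derivative of u.


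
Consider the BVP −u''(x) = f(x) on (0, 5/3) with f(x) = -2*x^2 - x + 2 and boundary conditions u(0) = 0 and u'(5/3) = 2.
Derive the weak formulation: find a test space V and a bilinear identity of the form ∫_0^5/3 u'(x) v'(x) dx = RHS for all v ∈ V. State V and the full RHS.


V = {v ∈ H^1(0, 5/3) : v(0) = 0} (test functions vanish at x = 0 where u is specified); weak form: ∫_0^5/3 u'v' dx = ∫_0^5/3 (-2*x^2 - x + 2) v dx + 2·v(5/3) for all v ∈ V.

Multiply both sides by a test function v and integrate from 0 to 5/3:
  ∫_0^5/3 −u''(x) v(x) dx = ∫_0^5/3 f(x) v(x) dx.
Integrate the LHS by parts once:
  ∫_0^5/3 −u'' v dx = −[u'(x) v(x)]_0^5/3 + ∫_0^5/3 u'(x) v'(x) dx.
Thus ∫_0^5/3 u'(x) v'(x) dx = ∫_0^5/3 f(x) v(x) dx + [u'(x) v(x)]_0^5/3.
Choose V so that boundary terms are either known or forced to vanish.
Mixed BC: u(0) = 0 (Dirichlet) and u'(5/3) = 2 (Neumann). Define V = {v ∈ H^1(0, 5/3) : v(0) = 0}. Then [u' v]_0^5/3 = u'(5/3)·v(5/3) − u'(0)·0 = 2·v(5/3).
Weak formulation: find u (satisfying any essential BC) such that ∫_0^5/3 u'(x) v'(x) dx = ∫_0^5/3 f v dx + 2·v(5/3) for all v ∈ V (Dirichlet at 0 absorbed into V; Neumann datum at x = 5/3 contributes the boundary term).
Substituting f(x) = -2*x^2 - x + 2, the right-hand side is ∫_0^5/3 (-2*x^2 - x + 2) v dx + 2·v(5/3).


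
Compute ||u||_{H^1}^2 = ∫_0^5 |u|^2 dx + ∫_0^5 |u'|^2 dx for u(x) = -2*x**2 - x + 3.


||u||_{H^1}^2 = 10225/3

The H^1 norm (squared) on an interval (0, L) is
  ||u||_{H^1}^2 = ∫_0^L u(x)^2 dx + ∫_0^L u'(x)^2 dx.
Compute u'(x) = -4*x - 1.
Then u(x)^2 = 4*x**4 + 4*x**3 - 11*x**2 - 6*x + 9 and u'(x)^2 = 16*x**2 + 8*x + 1.
Integrate each monomial from 0 to 5 using ∫_0^5 c·x^n dx = c·5^(n+1)/(n+1):
  ∫_0^5 u(x)^2 dx = ∫_0^5 (4*x^4 + 4*x^3 - 11*x^2 - 6*x + 9) dx. Term by term:
    ∫_0^5 4*x^4 dx = 2500;  ∫_0^5 4*x^3 dx = 625;  ∫_0^5 -11*x^2 dx = -1375/3;
    ∫_0^5 -6*x dx = -75;  ∫_0^5 9 dx = 45.
  Sum: 2500 + 625 − 1375/3 − 75 + 45 = 7910/3.
  ∫_0^5 u'(x)^2 dx = ∫_0^5 (16*x^2 + 8*x + 1) dx. Term by term:
    ∫_0^5 16*x^2 dx = 2000/3;  ∫_0^5 8*x dx = 100;  ∫_0^5 1 dx = 5.
  Sum: 2000/3 + 100 + 5 = 2315/3.
Adding: ||u||_{H^1}^2 = 7910/3 + 2315/3 = 10225/3.


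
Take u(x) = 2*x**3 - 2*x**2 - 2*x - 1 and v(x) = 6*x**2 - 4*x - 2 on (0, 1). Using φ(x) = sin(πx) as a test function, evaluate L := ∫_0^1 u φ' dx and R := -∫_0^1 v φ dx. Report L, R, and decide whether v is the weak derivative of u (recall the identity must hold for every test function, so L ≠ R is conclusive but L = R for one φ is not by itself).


LHS = 2/π + 24/π^3, RHS = 2/π + 24/π^3. Yes, v = u' weakly.

u(x) = 2*x**3 - 2*x**2 - 2*x - 1, classical derivative u'(x) = 6*x**2 - 4*x - 2.
φ(x) = sin(πx), so φ'(x) = π*cos(π*x).
Note φ(0) = φ(1) = 0, so the boundary term u·φ vanishes.
LHS = ∫_0^1 u(x) φ'(x) dx = ∫_0^1 (2*π*x^3*cos(π*x) - 2*π*x^2*cos(π*x) - 2*π*x*cos(π*x) - π*cos(π*x)) dx. Term by term:
  ∫_0^1 -π*cos(π*x) dx = 0;  ∫_0^1 -2*π*x*cos(π*x) dx = 4/π;  ∫_0^1 -2*π*x^2*cos(π*x) dx = 4/π;
  ∫_0^1 2*π*x^3*cos(π*x) dx = -6/π + 24/π^3.
Sum: 0 + 4/π + 4/π + -6/π + 24/π^3 = 2/π + 24/π^3.
So LHS = 2/π + 24/π^3.
∫_0^1 v(x) φ(x) dx = ∫_0^1 (6*x^2*sin(π*x) - 4*x*sin(π*x) - 2*sin(π*x)) dx. Term by term:
  ∫_0^1 -2*sin(π*x) dx = -4/π;  ∫_0^1 -4*x*sin(π*x) dx = -4/π;  ∫_0^1 6*x^2*sin(π*x) dx = -24/π^3 + 6/π.
Sum: -4/π − 4/π + -24/π^3 + 6/π = -24/π^3 - 2/π.
So RHS = -∫_0^1 v(x) φ(x) dx = 2/π + 24/π^3.
LHS = RHS, so the identity holds for this test φ.
Moreover u is smooth here and v(x) = u'(x) = 6*x**2 - 4*x - 2 pointwise, so the identity holds for every test function. Hence v is the weak derivative of u.


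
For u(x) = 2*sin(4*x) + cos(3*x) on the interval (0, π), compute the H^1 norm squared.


||u||_{H^1(0,π)}^2 = 320/7 + 39*π

u'(x) = -3*sin(3*x) + 8*cos(4*x).
Expand u² and (u')² and integrate term by term on (0, π), using: for integers n ≥ 1, ∫_0^π sin²(nx) dx = ∫_0^π cos²(nx) dx = π/2; for n ≠ n', ∫_0^π sin(nx)sin(n'x) dx = ∫_0^π cos(nx)cos(n'x) dx = 0; and by product-to-sum, ∫_0^π sin(nx)cos(n'x) dx = ½∫_0^π [sin((n+n')x) + sin((n−n')x)] dx, which is 0 when n+n' is even and 2n/(n²−n'²) when n+n' is odd (it need not vanish on (0, π)).
  u² squared terms: (2)²·∫sin(4x)² dx = 4·π/2 = 2*π;  (1)²·∫cos(3x)² dx = 1·π/2 = π/2.
  u² cross terms: 2·(2)·(1)·∫sin(4x)·cos(3x) dx = 4·(8/7) = 32/7.
  So ∫_0^π u² dx = 2*π + π/2 + 32/7 = 32/7 + 5*π/2.
  (u')² squared terms: (-3)²·∫sin(3x)² dx = 9·π/2 = 9*π/2;  (8)²·∫cos(4x)² dx = 64·π/2 = 32*π.
  (u')² cross terms: 2·(-3)·(8)·∫sin(3x)·cos(4x) dx = -48·(-6/7) = 288/7.
  So ∫_0^π (u')² dx = 9*π/2 + 32*π + 288/7 = 288/7 + 73*π/2.
||u||_{H^1}^2 = (32/7 + 5*π/2) + (288/7 + 73*π/2) = 320/7 + 39*π.


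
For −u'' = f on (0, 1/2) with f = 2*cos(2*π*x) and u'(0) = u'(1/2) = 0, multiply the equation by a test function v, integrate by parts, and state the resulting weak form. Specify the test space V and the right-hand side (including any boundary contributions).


V = H^1(0, 1/2) (no boundary constraint on v; u is determined up to an additive constant); weak form: ∫_0^1/2 u'v' dx = ∫_0^1/2 (2*cos(2*π*x)) v dx for all v ∈ V.

Multiply both sides by a test function v and integrate from 0 to 1/2:
  ∫_0^1/2 −u''(x) v(x) dx = ∫_0^1/2 f(x) v(x) dx.
Integrate the LHS by parts once:
  ∫_0^1/2 −u'' v dx = −[u'(x) v(x)]_0^1/2 + ∫_0^1/2 u'(x) v'(x) dx.
Thus ∫_0^1/2 u'(x) v'(x) dx = ∫_0^1/2 f(x) v(x) dx + [u'(x) v(x)]_0^1/2.
Choose V so that boundary terms are either known or forced to vanish.
u has homogeneous Neumann: u'(0) = u'(1/2) = 0. So [u' v]_0^1/2 = 0·v(1/2) − 0·v(0) = 0 for any v; take V = H^1(0, 1/2).
Weak formulation: find u (satisfying any essential BC) such that ∫_0^1/2 u'(x) v'(x) dx = ∫_0^1/2 f v dx for all v ∈ V (homogeneous Neumann, so boundary terms vanish).
Substituting f(x) = 2*cos(2*π*x), the right-hand side is ∫_0^1/2 (2*cos(2*π*x)) v dx.
Compatibility check (pure Neumann): taking v ≡ 1 ∈ V gives 0 = ∫_0^1/2 f dx + (0) − (0), i.e. ∫_0^1/2 f dx must equal u'(0) − u'(1/2) = 0. Indeed ∫_0^1/2 (2*cos(2*π*x)) dx = 0, so the data are compatible. The solution is then unique only up to an additive constant (fix it e.g. by requiring ∫_0^1/2 u dx = 0).


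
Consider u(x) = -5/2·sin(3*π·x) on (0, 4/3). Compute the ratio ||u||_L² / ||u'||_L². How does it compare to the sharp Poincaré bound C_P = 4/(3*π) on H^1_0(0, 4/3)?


||u||_L² / ||u'||_L² = 1/(3*π) < C_P = 4/(3*π).

u(x) = -5/2·sin(3*π·x), so u'(x) = -15*π*cos(3*π*x)/2.
Writing u(x) = A·sin(kπx/L) with A = -5/2 and k = 4, use ∫_0^L sin²(kπx/L) dx = L/2 and ∫_0^L cos²(kπx/L) dx = L/2.
u² = 25/4·sin²(3*π·x) and (u')² = 225*π^2/4·cos²(3*π·x), and each of sin², cos² integrates to L/2 = 2/3 over (0, 4/3).
∫_0^4/3 u² dx = 25/6, so ||u||_L² = 5*sqrt(6)/6.
∫_0^4/3 (u')² dx = 75*π^2/2, so ||u'||_L² = 5*sqrt(6)*π/2.
Ratio ||u||_L² / ||u'||_L² = 1/(3*π).
Sharp Poincaré constant on H^1_0(0, 4/3) is C_P = L/π = 4/(3*π), achieved by sin(3*π/4·x).
This is the k = 4 harmonic; the ratio L/(kπ) is strictly less than C_P = L/π, consistent with the sharp inequality ||u||_L² ≤ C_P ||u'||_L².


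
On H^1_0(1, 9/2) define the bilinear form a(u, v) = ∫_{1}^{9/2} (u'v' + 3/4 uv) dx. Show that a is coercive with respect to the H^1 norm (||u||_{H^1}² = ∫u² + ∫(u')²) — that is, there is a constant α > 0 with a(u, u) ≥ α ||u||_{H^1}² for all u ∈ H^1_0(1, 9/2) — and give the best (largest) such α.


α = (147 + 16*π^2)/(4*(4*π^2 + 49))

Coercivity of a(·,·) on H^1_0(1, 9/2) means a(u, u) ≥ α ||u||_{H^1}² for every u ∈ H^1_0.
The interval has length L = 7/2, and Poincaré/coercivity depend only on L. Here a(u, u) = ∫(u')² + (3/4)·∫u².
Here 0 < c = 3/4 < 1. The condition a(u,u) ≥ α||u||_{H^1}² reads (1−α)∫(u')² ≥ (α−c)∫u². Any admissible α is ≤ 1 (rapidly oscillating u have ∫u²/∫(u')² → 0), and α = 1 would force 0 ≥ (1−c)∫u², impossible since c < 1; so 1−α > 0. By the sharp Poincaré inequality on H^1_0 of an interval of length L, ∫(u')² ≥ (π/L)²∫u² with equality for the first sine mode sin(π(x−x₀)/L) (x₀ the left endpoint), so the inequality holds for all u iff (1−α)(π/L)² ≥ α − c, i.e. α ≤ ((π/L)² + c)/((π/L)² + 1) = (1 + c(L/π)²)/(1 + (L/π)²). With (π/L)² = 4*π^2/49 and c = 3/4, the largest admissible constant is α = ((π/L)² + c)/((π/L)² + 1).
Simplifying, α = (147 + 16*π^2)/(4*(4*π^2 + 49)).


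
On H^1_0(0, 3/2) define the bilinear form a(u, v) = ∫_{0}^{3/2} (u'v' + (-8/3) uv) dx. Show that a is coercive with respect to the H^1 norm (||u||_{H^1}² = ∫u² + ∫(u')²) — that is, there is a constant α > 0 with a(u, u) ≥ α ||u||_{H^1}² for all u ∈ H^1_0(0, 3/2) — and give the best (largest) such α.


α = 4*(-6 + π^2)/(9 + 4*π^2)

Coercivity of a(·,·) on H^1_0(0, 3/2) means a(u, u) ≥ α ||u||_{H^1}² for every u ∈ H^1_0.
The interval has length L = 3/2, and Poincaré/coercivity depend only on L. Here a(u, u) = ∫(u')² + (-8/3)·∫u².
Here c = -8/3 < 0 with |c| < (π/L)² = 4*π^2/9, so coercivity still holds. The condition a(u,u) ≥ α||u||_{H^1}² reads (1−α)∫(u')² ≥ (α−c)∫u². Any admissible α is ≤ 1 (rapidly oscillating u have ∫u²/∫(u')² → 0), and α = 1 would force 0 ≥ (1−c)∫u², impossible since c < 1; so 1−α > 0. By the sharp Poincaré inequality on H^1_0 of an interval of length L, ∫(u')² ≥ (π/L)²∫u² with equality for the first sine mode sin(π(x−x₀)/L) (x₀ the left endpoint), so the inequality holds for all u iff (1−α)(π/L)² ≥ α − c, i.e. α ≤ ((π/L)² + c)/((π/L)² + 1) = (1 + c(L/π)²)/(1 + (L/π)²). (Direct route, valid since c ≤ 0: Poincaré gives c∫u² ≥ c(L/π)²∫(u')², so a(u,u) ≥ (1 + c(L/π)²)∫(u')², while ||u||_{H^1}² ≤ (1 + (L/π)²)∫(u')²; dividing yields the same α.) With (π/L)² = 4*π^2/9 and c = -8/3, the largest admissible constant is α = ((π/L)² + c)/((π/L)² + 1).
Simplifying, α = 4*(-6 + π^2)/(9 + 4*π^2).


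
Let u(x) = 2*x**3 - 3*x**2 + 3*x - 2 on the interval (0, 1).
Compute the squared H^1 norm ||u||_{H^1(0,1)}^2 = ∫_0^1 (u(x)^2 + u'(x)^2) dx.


||u||_{H^1}^2 = 383/70

The H^1 norm (squared) on an interval (0, L) is
  ||u||_{H^1}^2 = ∫_0^L u(x)^2 dx + ∫_0^L u'(x)^2 dx.
Compute u'(x) = 6*x**2 - 6*x + 3.
Then u(x)^2 = 4*x**6 - 12*x**5 + 21*x**4 - 26*x**3 + 21*x**2 - 12*x + 4 and u'(x)^2 = 36*x**4 - 72*x**3 + 72*x**2 - 36*x + 9.
Integrate each monomial from 0 to 1 using ∫_0^1 c·x^n dx = c·1^(n+1)/(n+1):
  ∫_0^1 u(x)^2 dx = ∫_0^1 (4*x^6 - 12*x^5 + 21*x^4 - 26*x^3 + 21*x^2 - 12*x + 4) dx. Term by term:
    ∫_0^1 4*x^6 dx = 4/7;  ∫_0^1 -12*x^5 dx = -2;  ∫_0^1 21*x^4 dx = 21/5;
    ∫_0^1 -26*x^3 dx = -13/2;  ∫_0^1 21*x^2 dx = 7;  ∫_0^1 -12*x dx = -6;
    ∫_0^1 4 dx = 4.
  Sum: 4/7 − 2 + 21/5 − 13/2 + 7 − 6 + 4 = 89/70.
  ∫_0^1 u'(x)^2 dx = ∫_0^1 (36*x^4 - 72*x^3 + 72*x^2 - 36*x + 9) dx. Term by term:
    ∫_0^1 36*x^4 dx = 36/5;  ∫_0^1 -72*x^3 dx = -18;  ∫_0^1 72*x^2 dx = 24;
    ∫_0^1 -36*x dx = -18;  ∫_0^1 9 dx = 9.
  Sum: 36/5 − 18 + 24 − 18 + 9 = 21/5.
Adding: ||u||_{H^1}^2 = 89/70 + 21/5 = 383/70.


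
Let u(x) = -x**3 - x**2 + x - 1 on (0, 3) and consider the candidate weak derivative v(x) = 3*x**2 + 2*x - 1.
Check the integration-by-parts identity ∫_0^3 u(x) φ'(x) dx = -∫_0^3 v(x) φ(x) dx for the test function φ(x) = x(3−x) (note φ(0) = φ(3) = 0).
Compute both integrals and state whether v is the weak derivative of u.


LHS = 909/20, RHS = -909/20. No, v is not the weak derivative of u.

u(x) = -x**3 - x**2 + x - 1, classical derivative u'(x) = -3*x**2 - 2*x + 1.
φ(x) = x(3−x), so φ'(x) = 3 - 2*x.
Note φ(0) = φ(3) = 0, so the boundary term u·φ vanishes.
LHS = ∫_0^3 u(x) φ'(x) dx = ∫_0^3 (2*x^4 - x^3 - 5*x^2 + 5*x - 3) dx. Term by term:
  ∫_0^3 2*x^4 dx = 486/5;  ∫_0^3 -x^3 dx = -81/4;  ∫_0^3 -5*x^2 dx = -45;
  ∫_0^3 5*x dx = 45/2;  ∫_0^3 -3 dx = -9.
Sum: 486/5 − 81/4 − 45 + 45/2 − 9 = 909/20.
So LHS = 909/20.
∫_0^3 v(x) φ(x) dx = ∫_0^3 (-3*x^4 + 7*x^3 + 7*x^2 - 3*x) dx. Term by term:
  ∫_0^3 -3*x^4 dx = -729/5;  ∫_0^3 7*x^3 dx = 567/4;  ∫_0^3 7*x^2 dx = 63;
  ∫_0^3 -3*x dx = -27/2.
Sum: -729/5 + 567/4 + 63 − 27/2 = 909/20.
So RHS = -∫_0^3 v(x) φ(x) dx = -909/20.
LHS − RHS = 909/10 ≠ 0, so the identity fails.
(For a valid weak derivative the identity must hold for EVERY test function, in particular this one. The failure shows v is NOT the weak derivative of u.)
Correct weak derivative would be u'(x) = -3*x**2 - 2*x + 1.


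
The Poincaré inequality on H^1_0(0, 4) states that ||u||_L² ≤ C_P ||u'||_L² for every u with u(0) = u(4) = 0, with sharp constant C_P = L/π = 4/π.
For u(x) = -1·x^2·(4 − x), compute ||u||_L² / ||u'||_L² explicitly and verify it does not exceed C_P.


||u||_L² / ||u'||_L² = 2*sqrt(14)/7 < C_P = 4/π.

u(x) = -1·x^2·(4 − x), so u'(x) = x*(3*x - 8).
u(x) = -1·x^2·(4 − x) vanishes at x = 0 and x = 4, so u ∈ H^1_0(0, 4). Differentiate via the product rule and integrate the resulting polynomials term by term.
  ∫_0^4 u² dx = ∫_0^4 (x^6 - 8*x^5 + 16*x^4) dx. Term by term:
    ∫_0^4 x^6 dx = 16384/7;  ∫_0^4 -8*x^5 dx = -16384/3;  ∫_0^4 16*x^4 dx = 16384/5.
  Sum: 16384/7 − 16384/3 + 16384/5 = 16384/105.
  ∫_0^4 (u')² dx = ∫_0^4 (9*x^4 - 48*x^3 + 64*x^2) dx. Term by term:
    ∫_0^4 9*x^4 dx = 9216/5;  ∫_0^4 -48*x^3 dx = -3072;  ∫_0^4 64*x^2 dx = 4096/3.
  Sum: 9216/5 − 3072 + 4096/3 = 2048/15.
∫_0^4 u² dx = 16384/105, so ||u||_L² = 128*sqrt(105)/105.
∫_0^4 (u')² dx = 2048/15, so ||u'||_L² = 32*sqrt(30)/15.
Ratio ||u||_L² / ||u'||_L² = 2*sqrt(14)/7.
Sharp Poincaré constant on H^1_0(0, 4) is C_P = L/π = 4/π, achieved by sin(π/4·x).
A polynomial bump cannot attain the sharp Poincaré constant (only the first sine eigenfunction does), so the ratio is strictly less than C_P, consistent with ||u||_L² ≤ C_P ||u'||_L².


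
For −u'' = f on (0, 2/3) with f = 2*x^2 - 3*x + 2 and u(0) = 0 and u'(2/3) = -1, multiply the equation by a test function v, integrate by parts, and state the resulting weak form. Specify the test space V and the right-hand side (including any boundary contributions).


V = {v ∈ H^1(0, 2/3) : v(0) = 0} (test functions vanish at x = 0 where u is specified); weak form: ∫_0^2/3 u'v' dx = ∫_0^2/3 (2*x^2 - 3*x + 2) v dx − v(2/3) for all v ∈ V.

Multiply both sides by a test function v and integrate from 0 to 2/3:
  ∫_0^2/3 −u''(x) v(x) dx = ∫_0^2/3 f(x) v(x) dx.
Integrate the LHS by parts once:
  ∫_0^2/3 −u'' v dx = −[u'(x) v(x)]_0^2/3 + ∫_0^2/3 u'(x) v'(x) dx.
Thus ∫_0^2/3 u'(x) v'(x) dx = ∫_0^2/3 f(x) v(x) dx + [u'(x) v(x)]_0^2/3.
Choose V so that boundary terms are either known or forced to vanish.
Mixed BC: u(0) = 0 (Dirichlet) and u'(2/3) = -1 (Neumann). Define V = {v ∈ H^1(0, 2/3) : v(0) = 0}. Then [u' v]_0^2/3 = u'(2/3)·v(2/3) − u'(0)·0 = − v(2/3).
Weak formulation: find u (satisfying any essential BC) such that ∫_0^2/3 u'(x) v'(x) dx = ∫_0^2/3 f v dx − v(2/3) for all v ∈ V (Dirichlet at 0 absorbed into V; Neumann datum at x = 2/3 contributes the boundary term).
Substituting f(x) = 2*x^2 - 3*x + 2, the right-hand side is ∫_0^2/3 (2*x^2 - 3*x + 2) v dx − v(2/3).


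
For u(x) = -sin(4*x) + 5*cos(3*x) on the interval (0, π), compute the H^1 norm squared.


||u||_{H^1(0,π)}^2 = -800/7 + 267*π/2

u'(x) = -15*sin(3*x) - 4*cos(4*x).
Expand u² and (u')² and integrate term by term on (0, π), using: for integers n ≥ 1, ∫_0^π sin²(nx) dx = ∫_0^π cos²(nx) dx = π/2; for n ≠ n', ∫_0^π sin(nx)sin(n'x) dx = ∫_0^π cos(nx)cos(n'x) dx = 0; and by product-to-sum, ∫_0^π sin(nx)cos(n'x) dx = ½∫_0^π [sin((n+n')x) + sin((n−n')x)] dx, which is 0 when n+n' is even and 2n/(n²−n'²) when n+n' is odd (it need not vanish on (0, π)).
  u² squared terms: (-1)²·∫sin(4x)² dx = 1·π/2 = π/2;  (5)²·∫cos(3x)² dx = 25·π/2 = 25*π/2.
  u² cross terms: 2·(-1)·(5)·∫sin(4x)·cos(3x) dx = -10·(8/7) = -80/7.
  So ∫_0^π u² dx = π/2 + 25*π/2 − 80/7 = -80/7 + 13*π.
  (u')² squared terms: (-15)²·∫sin(3x)² dx = 225·π/2 = 225*π/2;  (-4)²·∫cos(4x)² dx = 16·π/2 = 8*π.
  (u')² cross terms: 2·(-15)·(-4)·∫sin(3x)·cos(4x) dx = 120·(-6/7) = -720/7.
  So ∫_0^π (u')² dx = 225*π/2 + 8*π − 720/7 = -720/7 + 241*π/2.
||u||_{H^1}^2 = (-80/7 + 13*π) + (-720/7 + 241*π/2) = -800/7 + 267*π/2.


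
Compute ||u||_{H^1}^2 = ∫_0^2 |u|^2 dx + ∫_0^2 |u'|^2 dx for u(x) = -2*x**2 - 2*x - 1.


||u||_{H^1}^2 = 858/5

The H^1 norm (squared) on an interval (0, L) is
  ||u||_{H^1}^2 = ∫_0^L u(x)^2 dx + ∫_0^L u'(x)^2 dx.
Compute u'(x) = -4*x - 2.
Then u(x)^2 = 4*x**4 + 8*x**3 + 8*x**2 + 4*x + 1 and u'(x)^2 = 16*x**2 + 16*x + 4.
Integrate each monomial from 0 to 2 using ∫_0^2 c·x^n dx = c·2^(n+1)/(n+1):
  ∫_0^2 u(x)^2 dx = ∫_0^2 (4*x^4 + 8*x^3 + 8*x^2 + 4*x + 1) dx. Term by term:
    ∫_0^2 4*x^4 dx = 128/5;  ∫_0^2 8*x^3 dx = 32;  ∫_0^2 8*x^2 dx = 64/3;
    ∫_0^2 4*x dx = 8;  ∫_0^2 1 dx = 2.
  Sum: 128/5 + 32 + 64/3 + 8 + 2 = 1334/15.
  ∫_0^2 u'(x)^2 dx = ∫_0^2 (16*x^2 + 16*x + 4) dx. Term by term:
    ∫_0^2 16*x^2 dx = 128/3;  ∫_0^2 16*x dx = 32;  ∫_0^2 4 dx = 8.
  Sum: 128/3 + 32 + 8 = 248/3.
Adding: ||u||_{H^1}^2 = 1334/15 + 248/3 = 858/5.


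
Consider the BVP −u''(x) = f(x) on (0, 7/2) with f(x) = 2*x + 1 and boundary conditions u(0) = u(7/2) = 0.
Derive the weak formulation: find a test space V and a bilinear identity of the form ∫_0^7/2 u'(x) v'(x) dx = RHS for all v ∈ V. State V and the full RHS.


V = H^1_0(0, 7/2) (so v(0) = v(7/2) = 0); weak form: ∫_0^7/2 u'v' dx = ∫_0^7/2 (2*x + 1) v dx for all v ∈ V.

Multiply both sides by a test function v and integrate from 0 to 7/2:
  ∫_0^7/2 −u''(x) v(x) dx = ∫_0^7/2 f(x) v(x) dx.
Integrate the LHS by parts once:
  ∫_0^7/2 −u'' v dx = −[u'(x) v(x)]_0^7/2 + ∫_0^7/2 u'(x) v'(x) dx.
Thus ∫_0^7/2 u'(x) v'(x) dx = ∫_0^7/2 f(x) v(x) dx + [u'(x) v(x)]_0^7/2.
Choose V so that boundary terms are either known or forced to vanish.
u is Dirichlet: u(0) = u(7/2) = 0. Let V = H^1_0(0, 7/2); then v(0) = v(7/2) = 0, and [u' v]_0^7/2 = 0.
Weak formulation: find u (satisfying any essential BC) such that ∫_0^7/2 u'(x) v'(x) dx = ∫_0^7/2 f v dx for all v ∈ V.
Substituting f(x) = 2*x + 1, the right-hand side is ∫_0^7/2 (2*x + 1) v dx.


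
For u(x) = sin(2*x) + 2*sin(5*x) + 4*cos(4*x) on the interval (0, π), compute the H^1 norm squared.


||u||_{H^1(0,π)}^2 = 2720/9 + 381*π/2

u'(x) = -16*sin(4*x) + 2*cos(2*x) + 10*cos(5*x).
Expand u² and (u')² and integrate term by term on (0, π), using: for integers n ≥ 1, ∫_0^π sin²(nx) dx = ∫_0^π cos²(nx) dx = π/2; for n ≠ n', ∫_0^π sin(nx)sin(n'x) dx = ∫_0^π cos(nx)cos(n'x) dx = 0; and by product-to-sum, ∫_0^π sin(nx)cos(n'x) dx = ½∫_0^π [sin((n+n')x) + sin((n−n')x)] dx, which is 0 when n+n' is even and 2n/(n²−n'²) when n+n' is odd (it need not vanish on (0, π)).
  u² squared terms: (2)²·∫sin(5x)² dx = 4·π/2 = 2*π;  (4)²·∫cos(4x)² dx = 16·π/2 = 8*π;  (1)²·∫sin(2x)² dx = 1·π/2 = π/2.
  u² cross terms: 2·(2)·(4)·∫sin(5x)·cos(4x) dx = 16·(10/9) = 160/9;  2·(2)·(1)·∫sin(5x)·sin(2x) dx = 4·(0) = 0;  2·(4)·(1)·∫cos(4x)·sin(2x) dx = 8·(0) = 0.
  So ∫_0^π u² dx = 2*π + 8*π + π/2 + 160/9 + 0 + 0 = 160/9 + 21*π/2.
  (u')² squared terms: (-16)²·∫sin(4x)² dx = 256·π/2 = 128*π;  (2)²·∫cos(2x)² dx = 4·π/2 = 2*π;  (10)²·∫cos(5x)² dx = 100·π/2 = 50*π.
  (u')² cross terms: 2·(-16)·(2)·∫sin(4x)·cos(2x) dx = -64·(0) = 0;  2·(-16)·(10)·∫sin(4x)·cos(5x) dx = -320·(-8/9) = 2560/9;  2·(2)·(10)·∫cos(2x)·cos(5x) dx = 40·(0) = 0.
  So ∫_0^π (u')² dx = 128*π + 2*π + 50*π + 0 + 2560/9 + 0 = 2560/9 + 180*π.
||u||_{H^1}^2 = (160/9 + 21*π/2) + (2560/9 + 180*π) = 2720/9 + 381*π/2.


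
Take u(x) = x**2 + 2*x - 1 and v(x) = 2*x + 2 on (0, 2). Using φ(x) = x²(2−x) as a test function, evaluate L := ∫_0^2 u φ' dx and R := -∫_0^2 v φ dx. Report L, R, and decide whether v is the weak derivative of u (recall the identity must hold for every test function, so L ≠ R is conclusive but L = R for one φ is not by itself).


LHS = -88/15, RHS = -88/15. Yes, v = u' weakly.

u(x) = x**2 + 2*x - 1, classical derivative u'(x) = 2*x + 2.
φ(x) = x²(2−x), so φ'(x) = x*(4 - 3*x).
Note φ(0) = φ(2) = 0, so the boundary term u·φ vanishes.
LHS = ∫_0^2 u(x) φ'(x) dx = ∫_0^2 (-3*x^4 - 2*x^3 + 11*x^2 - 4*x) dx. Term by term:
  ∫_0^2 -3*x^4 dx = -96/5;  ∫_0^2 -2*x^3 dx = -8;  ∫_0^2 11*x^2 dx = 88/3;
  ∫_0^2 -4*x dx = -8.
Sum: -96/5 − 8 + 88/3 − 8 = -88/15.
So LHS = -88/15.
∫_0^2 v(x) φ(x) dx = ∫_0^2 (-2*x^4 + 2*x^3 + 4*x^2) dx. Term by term:
  ∫_0^2 -2*x^4 dx = -64/5;  ∫_0^2 2*x^3 dx = 8;  ∫_0^2 4*x^2 dx = 32/3.
Sum: -64/5 + 8 + 32/3 = 88/15.
So RHS = -∫_0^2 v(x) φ(x) dx = -88/15.
LHS = RHS, so the identity holds for this test φ.
Moreover u is smooth here and v(x) = u'(x) = 2*x + 2 pointwise, so the identity holds for every test function. Hence v is the weak derivative of u.


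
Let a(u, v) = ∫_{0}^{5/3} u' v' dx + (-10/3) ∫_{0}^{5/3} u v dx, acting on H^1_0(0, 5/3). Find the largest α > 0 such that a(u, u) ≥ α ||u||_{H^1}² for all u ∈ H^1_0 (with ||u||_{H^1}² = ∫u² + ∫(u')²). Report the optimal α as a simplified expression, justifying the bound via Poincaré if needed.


α = (-250 + 27*π^2)/(3*(25 + 9*π^2))

Coercivity of a(·,·) on H^1_0(0, 5/3) means a(u, u) ≥ α ||u||_{H^1}² for every u ∈ H^1_0.
The interval has length L = 5/3, and Poincaré/coercivity depend only on L. Here a(u, u) = ∫(u')² + (-10/3)·∫u².
Here c = -10/3 < 0 with |c| < (π/L)² = 9*π^2/25, so coercivity still holds. The condition a(u,u) ≥ α||u||_{H^1}² reads (1−α)∫(u')² ≥ (α−c)∫u². Any admissible α is ≤ 1 (rapidly oscillating u have ∫u²/∫(u')² → 0), and α = 1 would force 0 ≥ (1−c)∫u², impossible since c < 1; so 1−α > 0. By the sharp Poincaré inequality on H^1_0 of an interval of length L, ∫(u')² ≥ (π/L)²∫u² with equality for the first sine mode sin(π(x−x₀)/L) (x₀ the left endpoint), so the inequality holds for all u iff (1−α)(π/L)² ≥ α − c, i.e. α ≤ ((π/L)² + c)/((π/L)² + 1) = (1 + c(L/π)²)/(1 + (L/π)²). (Direct route, valid since c ≤ 0: Poincaré gives c∫u² ≥ c(L/π)²∫(u')², so a(u,u) ≥ (1 + c(L/π)²)∫(u')², while ||u||_{H^1}² ≤ (1 + (L/π)²)∫(u')²; dividing yields the same α.) With (π/L)² = 9*π^2/25 and c = -10/3, the largest admissible constant is α = ((π/L)² + c)/((π/L)² + 1).
Simplifying, α = (-250 + 27*π^2)/(3*(25 + 9*π^2)).


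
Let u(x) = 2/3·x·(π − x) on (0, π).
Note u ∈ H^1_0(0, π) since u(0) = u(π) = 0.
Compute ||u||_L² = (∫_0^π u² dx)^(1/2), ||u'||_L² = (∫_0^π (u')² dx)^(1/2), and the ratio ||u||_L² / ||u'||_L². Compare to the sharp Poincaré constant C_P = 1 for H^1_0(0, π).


||u||_L² / ||u'||_L² = sqrt(10)*π/10 < C_P = 1.

u(x) = 2/3·x·(π − x), so u'(x) = -4*x/3 + 2*π/3.
u(x) = 2/3·x·(π − x) vanishes at x = 0 and x = π, so u ∈ H^1_0(0, π). Differentiate via the product rule and integrate the resulting polynomials term by term.
  ∫_0^π u² dx = ∫_0^π (4*x^4/9 - 8*π*x^3/9 + 4*π^2*x^2/9) dx. Term by term:
    ∫_0^π 4*x^4/9 dx = 4*π^5/45;  ∫_0^π -8*π*x^3/9 dx = -2*π^5/9;  ∫_0^π 4*π^2*x^2/9 dx = 4*π^5/27.
  Sum: 4*π^5/45 − 2*π^5/9 + 4*π^5/27 = 2*π^5/135.
  ∫_0^π (u')² dx = ∫_0^π (16*x^2/9 - 16*π*x/9 + 4*π^2/9) dx. Term by term:
    ∫_0^π 16*x^2/9 dx = 16*π^3/27;  ∫_0^π -16*π*x/9 dx = -8*π^3/9;  ∫_0^π 4*π^2/9 dx = 4*π^3/9.
  Sum: 16*π^3/27 − 8*π^3/9 + 4*π^3/9 = 4*π^3/27.
∫_0^π u² dx = 2*π^5/135, so ||u||_L² = sqrt(30)*π^(5/2)/45.
∫_0^π (u')² dx = 4*π^3/27, so ||u'||_L² = 2*sqrt(3)*π^(3/2)/9.
Ratio ||u||_L² / ||u'||_L² = sqrt(10)*π/10.
Sharp Poincaré constant on H^1_0(0, π) is C_P = L/π = 1, achieved by sin(x).
A polynomial bump cannot attain the sharp Poincaré constant (only the first sine eigenfunction does), so the ratio is strictly less than C_P, consistent with ||u||_L² ≤ C_P ||u'||_L².


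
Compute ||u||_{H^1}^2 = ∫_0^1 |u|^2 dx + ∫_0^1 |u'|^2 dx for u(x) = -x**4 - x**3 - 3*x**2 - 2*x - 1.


||u||_{H^1}^2 = 98969/1260

The H^1 norm (squared) on an interval (0, L) is
  ||u||_{H^1}^2 = ∫_0^L u(x)^2 dx + ∫_0^L u'(x)^2 dx.
Compute u'(x) = -4*x**3 - 3*x**2 - 6*x - 2.
Then u(x)^2 = x**8 + 2*x**7 + 7*x**6 + 10*x**5 + 15*x**4 + 14*x**3 + 10*x**2 + 4*x + 1 and u'(x)^2 = 16*x**6 + 24*x**5 + 57*x**4 + 52*x**3 + 48*x**2 + 24*x + 4.
Integrate each monomial from 0 to 1 using ∫_0^1 c·x^n dx = c·1^(n+1)/(n+1):
  ∫_0^1 u(x)^2 dx = ∫_0^1 (x^8 + 2*x^7 + 7*x^6 + 10*x^5 + 15*x^4 + 14*x^3 + 10*x^2 + 4*x + 1) dx. Term by term:
    ∫_0^1 x^8 dx = 1/9;  ∫_0^1 2*x^7 dx = 1/4;  ∫_0^1 7*x^6 dx = 1;
    ∫_0^1 10*x^5 dx = 5/3;  ∫_0^1 15*x^4 dx = 3;  ∫_0^1 14*x^3 dx = 7/2;
    ∫_0^1 10*x^2 dx = 10/3;  ∫_0^1 4*x dx = 2;  ∫_0^1 1 dx = 1.
  Sum: 1/9 + 1/4 + 1 + 5/3 + 3 + 7/2 + 10/3 + 2 + 1 = 571/36.
  ∫_0^1 u'(x)^2 dx = ∫_0^1 (16*x^6 + 24*x^5 + 57*x^4 + 52*x^3 + 48*x^2 + 24*x + 4) dx. Term by term:
    ∫_0^1 16*x^6 dx = 16/7;  ∫_0^1 24*x^5 dx = 4;  ∫_0^1 57*x^4 dx = 57/5;
    ∫_0^1 52*x^3 dx = 13;  ∫_0^1 48*x^2 dx = 16;  ∫_0^1 24*x dx = 12;
    ∫_0^1 4 dx = 4.
  Sum: 16/7 + 4 + 57/5 + 13 + 16 + 12 + 4 = 2194/35.
Adding: ||u||_{H^1}^2 = 571/36 + 2194/35 = 98969/1260.
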